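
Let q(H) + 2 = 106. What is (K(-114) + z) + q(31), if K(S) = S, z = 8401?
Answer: 8391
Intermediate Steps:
q(H) = 104 (q(H) = -2 + 106 = 104)
(K(-114) + z) + q(31) = (-114 + 8401) + 104 = 8287 + 104 = 8391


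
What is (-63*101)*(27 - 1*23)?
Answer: -25452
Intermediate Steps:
(-63*101)*(27 - 1*23) = -6363*(27 - 23) = -6363*4 = -25452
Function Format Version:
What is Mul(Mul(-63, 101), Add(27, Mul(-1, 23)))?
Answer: -25452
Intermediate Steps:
Mul(Mul(-63, 101), Add(27, Mul(-1, 23))) = Mul(-6363, Add(27, -23)) = Mul(-6363, 4) = -25452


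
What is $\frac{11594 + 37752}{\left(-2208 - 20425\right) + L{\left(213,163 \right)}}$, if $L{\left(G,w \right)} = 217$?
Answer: $- \frac{24673}{11208} \approx -2.2014$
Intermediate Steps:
$\frac{11594 + 37752}{\left(-2208 - 20425\right) + L{\left(213,163 \right)}} = \frac{11594 + 37752}{\left(-2208 - 20425\right) + 217} = \frac{49346}{-22633 + 217} = \frac{49346}{-22416} = 49346 \left(- \frac{1}{22416}\right) = - \frac{24673}{11208}$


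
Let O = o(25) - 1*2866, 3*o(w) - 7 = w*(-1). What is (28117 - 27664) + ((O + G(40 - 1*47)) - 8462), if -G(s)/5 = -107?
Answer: -10346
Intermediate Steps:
o(w) = 7/3 - w/3 (o(w) = 7/3 + (w*(-1))/3 = 7/3 + (-w)/3 = 7/3 - w/3)
G(s) = 535 (G(s) = -5*(-107) = 535)
O = -2872 (O = (7/3 - 1/3*25) - 1*2866 = (7/3 - 25/3) - 2866 = -6 - 2866 = -2872)
(28117 - 27664) + ((O + G(40 - 1*47)) - 8462) = (28117 - 27664) + ((-2872 + 535) - 8462) = 453 + (-2337 - 8462) = 453 - 10799 = -10346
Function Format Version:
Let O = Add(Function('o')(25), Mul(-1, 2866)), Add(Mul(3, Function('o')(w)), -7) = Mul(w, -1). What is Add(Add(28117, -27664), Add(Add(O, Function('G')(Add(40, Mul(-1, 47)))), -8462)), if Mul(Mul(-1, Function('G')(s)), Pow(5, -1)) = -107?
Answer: -10346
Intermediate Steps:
Function('o')(w) = Add(Rational(7, 3), Mul(Rational(-1, 3), w)) (Function('o')(w) = Add(Rational(7, 3), Mul(Rational(1, 3), Mul(w, -1))) = Add(Rational(7, 3), Mul(Rational(1, 3), Mul(-1, w))) = Add(Rational(7, 3), Mul(Rational(-1, 3), w)))
Function('G')(s) = 535 (Function('G')(s) = Mul(-5, -107) = 535)
O = -2872 (O = Add(Add(Rational(7, 3), Mul(Rational(-1, 3), 25)), Mul(-1, 2866)) = Add(Add(Rational(7, 3), Rational(-25, 3)), -2866) = Add(-6, -2866) = -2872)
Add(Add(28117, -27664), Add(Add(O, Function('G')(Add(40, Mul(-1, 47)))), -8462)) = Add(Add(28117, -27664), Add(Add(-2872, 535), -8462)) = Add(453, Add(-2337, -8462)) = Add(453, -10799) = -10346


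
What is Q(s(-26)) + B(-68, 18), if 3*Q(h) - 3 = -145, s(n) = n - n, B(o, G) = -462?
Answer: -1528/3 ≈ -509.33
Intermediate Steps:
s(n) = 0
Q(h) = -142/3 (Q(h) = 1 + (⅓)*(-145) = 1 - 145/3 = -142/3)
Q(s(-26)) + B(-68, 18) = -142/3 - 462 = -1528/3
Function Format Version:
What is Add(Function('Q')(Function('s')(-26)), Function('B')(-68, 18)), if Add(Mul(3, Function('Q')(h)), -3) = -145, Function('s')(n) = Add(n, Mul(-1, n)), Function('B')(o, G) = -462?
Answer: Rational(-1528, 3) ≈ -509.33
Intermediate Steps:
Function('s')(n) = 0
Function('Q')(h) = Rational(-142, 3) (Function('Q')(h) = Add(1, Mul(Rational(1, 3), -145)) = Add(1, Rational(-145, 3)) = Rational(-142, 3))
Add(Function('Q')(Function('s')(-26)), Function('B')(-68, 18)) = Add(Rational(-142, 3), -462) = Rational(-1528, 3)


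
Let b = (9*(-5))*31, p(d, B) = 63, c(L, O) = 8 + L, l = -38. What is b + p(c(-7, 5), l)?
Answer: -1332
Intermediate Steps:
b = -1395 (b = -45*31 = -1395)
b + p(c(-7, 5), l) = -1395 + 63 = -1332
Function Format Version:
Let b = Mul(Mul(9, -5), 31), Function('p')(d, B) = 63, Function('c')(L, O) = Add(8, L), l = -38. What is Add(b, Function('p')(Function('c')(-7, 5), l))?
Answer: -1332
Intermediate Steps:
b = -1395 (b = Mul(-45, 31) = -1395)
Add(b, Function('p')(Function('c')(-7, 5), l)) = Add(-1395, 63) = -1332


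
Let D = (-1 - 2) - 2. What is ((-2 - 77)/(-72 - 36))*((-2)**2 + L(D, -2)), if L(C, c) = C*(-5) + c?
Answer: 79/4 ≈ 19.750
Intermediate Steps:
D = -5 (D = -3 - 2 = -5)
L(C, c) = c - 5*C (L(C, c) = -5*C + c = c - 5*C)
((-2 - 77)/(-72 - 36))*((-2)**2 + L(D, -2)) = ((-2 - 77)/(-72 - 36))*((-2)**2 + (-2 - 5*(-5))) = (-79/(-108))*(4 + (-2 + 25)) = (-79*(-1/108))*(4 + 23) = (79/108)*27 = 79/4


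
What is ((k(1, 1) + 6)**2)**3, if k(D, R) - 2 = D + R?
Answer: 1000000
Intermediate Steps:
k(D, R) = 2 + D + R (k(D, R) = 2 + (D + R) = 2 + D + R)
((k(1, 1) + 6)**2)**3 = (((2 + 1 + 1) + 6)**2)**3 = ((4 + 6)**2)**3 = (10**2)**3 = 100**3 = 1000000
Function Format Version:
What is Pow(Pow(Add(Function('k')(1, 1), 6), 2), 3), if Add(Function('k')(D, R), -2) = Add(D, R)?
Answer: 1000000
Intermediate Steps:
Function('k')(D, R) = Add(2, D, R) (Function('k')(D, R) = Add(2, Add(D, R)) = Add(2, D, R))
Pow(Pow(Add(Function('k')(1, 1), 6), 2), 3) = Pow(Pow(Add(Add(2, 1, 1), 6), 2), 3) = Pow(Pow(Add(4, 6), 2), 3) = Pow(Pow(10, 2), 3) = Pow(100, 3) = 1000000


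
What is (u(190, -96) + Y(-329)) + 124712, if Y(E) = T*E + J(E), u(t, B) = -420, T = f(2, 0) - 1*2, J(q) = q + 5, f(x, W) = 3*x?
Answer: 122652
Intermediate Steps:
J(q) = 5 + q
T = 4 (T = 3*2 - 1*2 = 6 - 2 = 4)
Y(E) = 5 + 5*E (Y(E) = 4*E + (5 + E) = 5 + 5*E)
(u(190, -96) + Y(-329)) + 124712 = (-420 + (5 + 5*(-329))) + 124712 = (-420 + (5 - 1645)) + 124712 = (-420 - 1640) + 124712 = -2060 + 124712 = 122652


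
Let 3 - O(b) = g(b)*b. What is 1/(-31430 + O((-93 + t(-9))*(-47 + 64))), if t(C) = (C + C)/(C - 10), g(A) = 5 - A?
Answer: 361/875530777 ≈ 4.1232e-7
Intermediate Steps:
t(C) = 2*C/(-10 + C) (t(C) = (2*C)/(-10 + C) = 2*C/(-10 + C))
O(b) = 3 - b*(5 - b) (O(b) = 3 - (5 - b)*b = 3 - b*(5 - b))
1/(-31430 + O((-93 + t(-9))*(-47 + 64))) = 1/(-31430 + (3 + ((-93 + 2*(-9)/(-10 - 9))*(-47 + 64))*(-5 + (-93 + 2*(-9)/(-10 - 9))*(-47 + 64)))) = 1/(-31430 + (3 + ((-93 + 2*(-9)/(-19))*17)*(-5 + (-93 + 2*(-9)/(-19))*17))) = 1/(-31430 + (3 + ((-93 + 2*(-9)*(-1/19))*17)*(-5 + (-93 + 2*(-9)*(-1/19))*17))) = 1/(-31430 + (3 + ((-93 + 18/19)*17)*(-5 + (-93 + 18/19)*17))) = 1/(-31430 + (3 + (-1749/19*17)*(-5 - 1749/19*17))) = 1/(-31430 + (3 - 29733*(-5 - 29733/19)/19)) = 1/(-31430 + (3 - 29733/19*(-29828/19))) = 1/(-31430 + (3 + 886875924/361)) = 1/(-31430 + 886877007/361) = 1/(875530777/361) = 361/875530777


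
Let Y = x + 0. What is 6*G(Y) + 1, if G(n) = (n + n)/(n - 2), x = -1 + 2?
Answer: -11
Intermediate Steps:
x = 1
Y = 1 (Y = 1 + 0 = 1)
G(n) = 2*n/(-2 + n) (G(n) = (2*n)/(-2 + n) = 2*n/(-2 + n))
6*G(Y) + 1 = 6*(2*1/(-2 + 1)) + 1 = 6*(2*1/(-1)) + 1 = 6*(2*1*(-1)) + 1 = 6*(-2) + 1 = -12 + 1 = -11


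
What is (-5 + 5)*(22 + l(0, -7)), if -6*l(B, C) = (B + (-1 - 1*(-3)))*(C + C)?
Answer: 0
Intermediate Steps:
l(B, C) = -C*(2 + B)/3 (l(B, C) = -(B + (-1 - 1*(-3)))*(C + C)/6 = -(B + (-1 + 3))*2*C/6 = -(B + 2)*2*C/6 = -(2 + B)*2*C/6 = -C*(2 + B)/3)
(-5 + 5)*(22 + l(0, -7)) = (-5 + 5)*(22 - 1/3*(-7)*(2 + 0)) = 0*(22 - 1/3*(-7)*2) = 0*(22 + 14/3) = 0*(80/3) = 0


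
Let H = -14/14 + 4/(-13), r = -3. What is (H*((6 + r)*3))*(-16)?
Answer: 2448/13 ≈ 188.31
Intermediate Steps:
H = -17/13 (H = -14*1/14 + 4*(-1/13) = -1 - 4/13 = -17/13 ≈ -1.3077)
(H*((6 + r)*3))*(-16) = -17*(6 - 3)*3/13*(-16) = -51*3/13*(-16) = -17/13*9*(-16) = -153/13*(-16) = 2448/13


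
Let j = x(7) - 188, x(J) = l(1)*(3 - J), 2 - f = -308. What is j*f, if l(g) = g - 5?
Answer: -53320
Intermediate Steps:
f = 310 (f = 2 - 1*(-308) = 2 + 308 = 310)
l(g) = -5 + g
x(J) = -12 + 4*J (x(J) = (-5 + 1)*(3 - J) = -4*(3 - J) = -12 + 4*J)
j = -172 (j = (-12 + 4*7) - 188 = (-12 + 28) - 188 = 16 - 188 = -172)
j*f = -172*310 = -53320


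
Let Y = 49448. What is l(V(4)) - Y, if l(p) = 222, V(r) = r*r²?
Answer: -49226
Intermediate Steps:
V(r) = r³
l(V(4)) - Y = 222 - 1*49448 = 222 - 49448 = -49226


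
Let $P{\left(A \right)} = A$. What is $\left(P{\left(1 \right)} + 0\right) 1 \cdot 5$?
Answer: $5$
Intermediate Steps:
$\left(P{\left(1 \right)} + 0\right) 1 \cdot 5 = \left(1 + 0\right) 1 \cdot 5 = 1 \cdot 5 = 5$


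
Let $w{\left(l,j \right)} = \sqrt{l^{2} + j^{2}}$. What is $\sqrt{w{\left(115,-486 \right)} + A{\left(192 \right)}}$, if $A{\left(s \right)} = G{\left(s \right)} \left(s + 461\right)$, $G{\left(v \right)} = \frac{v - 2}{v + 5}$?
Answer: $\frac{\sqrt{24441790 + 38809 \sqrt{249421}}}{197} \approx 33.604$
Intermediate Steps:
$G{\left(v \right)} = \frac{-2 + v}{5 + v}$
$A{\left(s \right)} = \frac{\left(-2 + s\right) \left(461 + s\right)}{5 + s}$ ($A{\left(s \right)} = \frac{-2 + s}{5 + s} \left(s + 461\right) = \frac{-2 + s}{5 + s} \left(461 + s\right) = \frac{\left(-2 + s\right) \left(461 + s\right)}{5 + s}$)
$w{\left(l,j \right)} = \sqrt{j^{2} + l^{2}}$
$\sqrt{w{\left(115,-486 \right)} + A{\left(192 \right)}} = \sqrt{\sqrt{\left(-486\right)^{2} + 115^{2}} + \frac{\left(-2 + 192\right) \left(461 + 192\right)}{5 + 192}} = \sqrt{\sqrt{236196 + 13225} + \frac{1}{197} \cdot 190 \cdot 653} = \sqrt{\sqrt{249421} + \frac{1}{197} \cdot 190 \cdot 653} = \sqrt{\sqrt{249421} + \frac{124070}{197}} = \sqrt{\frac{124070}{197} + \sqrt{249421}}$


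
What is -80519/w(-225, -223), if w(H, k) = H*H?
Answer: -80519/50625 ≈ -1.5905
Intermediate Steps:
w(H, k) = H²
-80519/w(-225, -223) = -80519/((-225)²) = -80519/50625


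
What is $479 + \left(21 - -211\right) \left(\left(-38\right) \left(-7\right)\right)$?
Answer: $62191$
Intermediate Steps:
$479 + \left(21 - -211\right) \left(\left(-38\right) \left(-7\right)\right) = 479 + \left(21 + 211\right) 266 = 479 + 232 \cdot 266 = 479 + 61712 = 62191$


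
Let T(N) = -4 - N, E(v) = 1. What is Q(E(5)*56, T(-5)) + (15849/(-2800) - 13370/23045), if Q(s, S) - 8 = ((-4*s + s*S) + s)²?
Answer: 161905535159/12905200 ≈ 12546.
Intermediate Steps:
Q(s, S) = 8 + (-3*s + S*s)² (Q(s, S) = 8 + ((-4*s + s*S) + s)² = 8 + ((-4*s + S*s) + s)² = 8 + (-3*s + S*s)²)
Q(E(5)*56, T(-5)) + (15849/(-2800) - 13370/23045) = (8 + (1*56)²*(-3 + (-4 - 1*(-5)))²) + (15849/(-2800) - 13370/23045) = (8 + 56²*(-3 + (-4 + 5))²) + (15849*(-1/2800) - 13370*1/23045) = (8 + 3136*(-3 + 1)²) + (-15849/2800 - 2674/4609) = (8 + 3136*(-2)²) - 80535241/12905200 = (8 + 3136*4) - 80535241/12905200 = (8 + 12544) - 80535241/12905200 = 12552 - 80535241/12905200 = 161905535159/12905200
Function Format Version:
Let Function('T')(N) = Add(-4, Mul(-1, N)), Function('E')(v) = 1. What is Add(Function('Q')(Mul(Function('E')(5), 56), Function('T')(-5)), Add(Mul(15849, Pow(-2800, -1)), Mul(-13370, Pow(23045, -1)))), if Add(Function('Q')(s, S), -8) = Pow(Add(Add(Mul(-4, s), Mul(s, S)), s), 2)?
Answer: Rational(161905535159, 12905200) ≈ 12546.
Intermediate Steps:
Function('Q')(s, S) = Add(8, Pow(Add(Mul(-3, s), Mul(S, s)), 2)) (Function('Q')(s, S) = Add(8, Pow(Add(Add(Mul(-4, s), Mul(s, S)), s), 2)) = Add(8, Pow(Add(Add(Mul(-4, s), Mul(S, s)), s), 2)) = Add(8, Pow(Add(Mul(-3, s), Mul(S, s)), 2)))
Add(Function('Q')(Mul(Function('E')(5), 56), Function('T')(-5)), Add(Mul(15849, Pow(-2800, -1)), Mul(-13370, Pow(23045, -1)))) = Add(Add(8, Mul(Pow(Mul(1, 56), 2), Pow(Add(-3, Add(-4, Mul(-1, -5))), 2))), Add(Mul(15849, Pow(-2800, -1)), Mul(-13370, Pow(23045, -1)))) = Add(Add(8, Mul(Pow(56, 2), Pow(Add(-3, Add(-4, 5)), 2))), Add(Mul(15849, Rational(-1, 2800)), Mul(-13370, Rational(1, 23045)))) = Add(Add(8, Mul(3136, Pow(Add(-3, 1), 2))), Add(Rational(-15849, 2800), Rational(-2674, 4609))) = Add(Add(8, Mul(3136, Pow(-2, 2))), Rational(-80535241, 12905200)) = Add(Add(8, Mul(3136, 4)), Rational(-80535241, 12905200)) = Add(Add(8, 12544), Rational(-80535241, 12905200)) = Add(12552, Rational(-80535241, 12905200)) = Rational(161905535159, 12905200)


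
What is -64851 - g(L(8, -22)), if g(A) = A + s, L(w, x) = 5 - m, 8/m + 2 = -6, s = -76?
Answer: -64781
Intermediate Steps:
m = -1 (m = 8/(-2 - 6) = 8/(-8) = 8*(-⅛) = -1)
L(w, x) = 6 (L(w, x) = 5 - 1*(-1) = 5 + 1 = 6)
g(A) = -76 + A (g(A) = A - 76 = -76 + A)
-64851 - g(L(8, -22)) = -64851 - (-76 + 6) = -64851 - 1*(-70) = -64851 + 70 = -64781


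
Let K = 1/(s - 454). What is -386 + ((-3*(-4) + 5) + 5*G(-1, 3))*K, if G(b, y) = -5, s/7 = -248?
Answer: -422666/1095 ≈ -386.00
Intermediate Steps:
s = -1736 (s = 7*(-248) = -1736)
K = -1/2190 (K = 1/(-1736 - 454) = 1/(-2190) = -1/2190 ≈ -0.00045662)
-386 + ((-3*(-4) + 5) + 5*G(-1, 3))*K = -386 + ((-3*(-4) + 5) + 5*(-5))*(-1/2190) = -386 + ((12 + 5) - 25)*(-1/2190) = -386 + (17 - 25)*(-1/2190) = -386 - 8*(-1/2190) = -386 + 4/1095 = -422666/1095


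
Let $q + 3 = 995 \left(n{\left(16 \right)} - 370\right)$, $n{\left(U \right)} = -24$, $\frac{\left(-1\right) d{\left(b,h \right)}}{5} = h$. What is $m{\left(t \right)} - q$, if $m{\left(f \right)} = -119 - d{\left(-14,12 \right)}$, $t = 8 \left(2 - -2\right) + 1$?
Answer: $391974$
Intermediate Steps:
$d{\left(b,h \right)} = - 5 h$
$t = 33$ ($t = 8 \left(2 + 2\right) + 1 = 8 \cdot 4 + 1 = 32 + 1 = 33$)
$m{\left(f \right)} = -59$ ($m{\left(f \right)} = -119 - \left(-5\right) 12 = -119 - -60 = -119 + 60 = -59$)
$q = -392033$ ($q = -3 + 995 \left(-24 - 370\right) = -3 + 995 \left(-394\right) = -3 - 392030 = -392033$)
$m{\left(t \right)} - q = -59 - -392033 = -59 + 392033 = 391974$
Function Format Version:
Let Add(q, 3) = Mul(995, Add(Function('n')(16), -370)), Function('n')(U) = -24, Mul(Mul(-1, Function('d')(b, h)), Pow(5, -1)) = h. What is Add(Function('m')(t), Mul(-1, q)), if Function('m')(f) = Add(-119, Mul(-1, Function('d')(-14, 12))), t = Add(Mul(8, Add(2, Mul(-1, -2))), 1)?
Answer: 391974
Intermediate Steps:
Function('d')(b, h) = Mul(-5, h)
t = 33 (t = Add(Mul(8, Add(2, 2)), 1) = Add(Mul(8, 4), 1) = Add(32, 1) = 33)
Function('m')(f) = -59 (Function('m')(f) = Add(-119, Mul(-1, Mul(-5, 12))) = Add(-119, Mul(-1, -60)) = Add(-119, 60) = -59)
q = -392033 (q = Add(-3, Mul(995, Add(-24, -370))) = Add(-3, Mul(995, -394)) = Add(-3, -392030) = -392033)
Add(Function('m')(t), Mul(-1, q)) = Add(-59, Mul(-1, -392033)) = Add(-59, 392033) = 391974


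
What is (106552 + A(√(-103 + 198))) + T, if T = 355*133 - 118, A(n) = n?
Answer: 153649 + √95 ≈ 1.5366e+5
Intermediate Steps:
T = 47097 (T = 47215 - 118 = 47097)
(106552 + A(√(-103 + 198))) + T = (106552 + √(-103 + 198)) + 47097 = (106552 + √95) + 47097 = 153649 + √95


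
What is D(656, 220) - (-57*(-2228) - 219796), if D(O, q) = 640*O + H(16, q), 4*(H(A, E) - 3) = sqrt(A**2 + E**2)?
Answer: 512643 + sqrt(3041) ≈ 5.1270e+5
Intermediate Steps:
H(A, E) = 3 + sqrt(A**2 + E**2)/4
D(O, q) = 3 + 640*O + sqrt(256 + q**2)/4 (D(O, q) = 640*O + (3 + sqrt(16**2 + q**2)/4) = 640*O + (3 + sqrt(256 + q**2)/4) = 3 + 640*O + sqrt(256 + q**2)/4)
D(656, 220) - (-57*(-2228) - 219796) = (3 + 640*656 + sqrt(256 + 220**2)/4) - (-57*(-2228) - 219796) = (3 + 419840 + sqrt(256 + 48400)/4) - (126996 - 219796) = (3 + 419840 + sqrt(48656)/4) - 1*(-92800) = (3 + 419840 + (4*sqrt(3041))/4) + 92800 = (3 + 419840 + sqrt(3041)) + 92800 = (419843 + sqrt(3041)) + 92800 = 512643 + sqrt(3041)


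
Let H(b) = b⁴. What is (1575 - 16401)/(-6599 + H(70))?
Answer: -14826/24003401 ≈ -0.00061766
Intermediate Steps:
(1575 - 16401)/(-6599 + H(70)) = (1575 - 16401)/(-6599 + 70⁴) = -14826/(-6599 + 24010000) = -14826/24003401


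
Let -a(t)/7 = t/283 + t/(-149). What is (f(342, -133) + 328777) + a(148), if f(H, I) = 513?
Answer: 13885310254/42167 ≈ 3.2929e+5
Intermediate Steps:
a(t) = 938*t/42167 (a(t) = -7*(t/283 + t/(-149)) = -7*(t*(1/283) + t*(-1/149)) = -7*(t/283 - t/149) = -(-938)*t/42167 = 938*t/42167)
(f(342, -133) + 328777) + a(148) = (513 + 328777) + (938/42167)*148 = 329290 + 138824/42167 = 13885310254/42167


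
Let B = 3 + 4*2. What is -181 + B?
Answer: -170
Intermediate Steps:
B = 11 (B = 3 + 8 = 11)
-181 + B = -181 + 11 = -170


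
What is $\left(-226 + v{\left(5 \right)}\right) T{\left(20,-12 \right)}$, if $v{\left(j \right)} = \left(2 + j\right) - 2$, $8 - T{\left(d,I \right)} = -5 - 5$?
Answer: $-3978$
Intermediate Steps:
$T{\left(d,I \right)} = 18$ ($T{\left(d,I \right)} = 8 - \left(-5 - 5\right) = 8 - -10 = 8 + 10 = 18$)
$v{\left(j \right)} = j$
$\left(-226 + v{\left(5 \right)}\right) T{\left(20,-12 \right)} = \left(-226 + 5\right) 18 = \left(-221\right) 18 = -3978$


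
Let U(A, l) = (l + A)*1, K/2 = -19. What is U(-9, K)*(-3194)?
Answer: 150118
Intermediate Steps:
K = -38 (K = 2*(-19) = -38)
U(A, l) = A + l (U(A, l) = (A + l)*1 = A + l)
U(-9, K)*(-3194) = (-9 - 38)*(-3194) = -47*(-3194) = 150118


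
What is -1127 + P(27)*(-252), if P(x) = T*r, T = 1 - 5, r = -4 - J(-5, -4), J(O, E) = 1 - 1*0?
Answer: -6167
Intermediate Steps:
J(O, E) = 1 (J(O, E) = 1 + 0 = 1)
r = -5 (r = -4 - 1*1 = -4 - 1 = -5)
T = -4
P(x) = 20 (P(x) = -4*(-5) = 20)
-1127 + P(27)*(-252) = -1127 + 20*(-252) = -1127 - 5040 = -6167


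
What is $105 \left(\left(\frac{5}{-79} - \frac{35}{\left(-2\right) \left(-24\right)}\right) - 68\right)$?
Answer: $- \frac{9130135}{1264} \approx -7223.2$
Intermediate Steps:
$105 \left(\left(\frac{5}{-79} - \frac{35}{\left(-2\right) \left(-24\right)}\right) - 68\right) = 105 \left(\left(5 \left(- \frac{1}{79}\right) - \frac{35}{48}\right) - 68\right) = 105 \left(\left(- \frac{5}{79} - \frac{35}{48}\right) - 68\right) = 105 \left(- \frac{3005}{3792} - 68\right) = 105 \left(- \frac{260861}{3792}\right) = - \frac{9130135}{1264}$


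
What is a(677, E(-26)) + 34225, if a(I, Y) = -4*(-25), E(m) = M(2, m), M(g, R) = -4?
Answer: 34325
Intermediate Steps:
E(m) = -4
a(I, Y) = 100
a(677, E(-26)) + 34225 = 100 + 34225 = 34325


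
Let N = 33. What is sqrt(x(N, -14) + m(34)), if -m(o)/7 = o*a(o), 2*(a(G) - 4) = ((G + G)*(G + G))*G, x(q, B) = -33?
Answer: I*sqrt(18709689) ≈ 4325.5*I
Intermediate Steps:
a(G) = 4 + 2*G**3 (a(G) = 4 + (((G + G)*(G + G))*G)/2 = 4 + (((2*G)*(2*G))*G)/2 = 4 + ((4*G**2)*G)/2 = 4 + (4*G**3)/2 = 4 + 2*G**3)
m(o) = -7*o*(4 + 2*o**3)
sqrt(x(N, -14) + m(34)) = sqrt(-33 - 14*34*(2 + 34**3)) = sqrt(-33 - 14*34*(2 + 39304)) = sqrt(-33 - 14*34*39306) = sqrt(-33 - 18709656) = sqrt(-18709689) = I*sqrt(18709689)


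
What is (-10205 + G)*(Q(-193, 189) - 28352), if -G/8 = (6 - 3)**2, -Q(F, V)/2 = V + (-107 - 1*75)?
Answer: 291517382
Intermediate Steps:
Q(F, V) = 364 - 2*V (Q(F, V) = -2*(V + (-107 - 1*75)) = -2*(V + (-107 - 75)) = -2*(V - 182) = -2*(-182 + V) = 364 - 2*V)
G = -72 (G = -8*(6 - 3)**2 = -8*3**2 = -8*9 = -72)
(-10205 + G)*(Q(-193, 189) - 28352) = (-10205 - 72)*((364 - 2*189) - 28352) = -10277*((364 - 378) - 28352) = -10277*(-14 - 28352) = -10277*(-28366) = 291517382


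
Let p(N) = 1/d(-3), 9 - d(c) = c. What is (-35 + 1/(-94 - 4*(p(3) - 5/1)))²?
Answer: 60964864/49729 ≈ 1225.9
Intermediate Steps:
d(c) = 9 - c
p(N) = 1/12 (p(N) = 1/(9 - 1*(-3)) = 1/(9 + 3) = 1/12)
(-35 + 1/(-94 - 4*(p(3) - 5/1)))² = (-35 + 1/(-94 - 4*(1/12 - 5/1)))² = (-35 + 1/(-94 - 4*(1/12 - 5*1)))² = (-35 + 1/(-94 - 4*(1/12 - 5)))² = (-35 + 1/(-94 - 4*(-59/12)))² = (-35 + 1/(-94 + 59/3))² = (-35 + 1/(-223/3))² = (-35 - 3/223)² = (-7808/223)² = 60964864/49729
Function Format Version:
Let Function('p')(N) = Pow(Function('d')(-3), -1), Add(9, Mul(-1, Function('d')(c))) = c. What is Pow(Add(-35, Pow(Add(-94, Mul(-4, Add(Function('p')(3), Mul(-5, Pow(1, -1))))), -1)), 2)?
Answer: Rational(60964864, 49729) ≈ 1225.9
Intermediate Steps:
Function('d')(c) = Add(9, Mul(-1, c))
Function('p')(N) = Rational(1, 12) (Function('p')(N) = Pow(Add(9, Mul(-1, -3)), -1) = Pow(Add(9, 3), -1) = Pow(12, -1) = Rational(1, 12))
Pow(Add(-35, Pow(Add(-94, Mul(-4, Add(Function('p')(3), Mul(-5, Pow(1, -1))))), -1)), 2) = Pow(Add(-35, Pow(Add(-94, Mul(-4, Add(Rational(1, 12), Mul(-5, Pow(1, -1))))), -1)), 2) = Pow(Add(-35, Pow(Add(-94, Mul(-4, Add(Rational(1, 12), Mul(-5, 1)))), -1)), 2) = Pow(Add(-35, Pow(Add(-94, Mul(-4, Add(Rational(1, 12), -5))), -1)), 2) = Pow(Add(-35, Pow(Add(-94, Mul(-4, Rational(-59, 12))), -1)), 2) = Pow(Add(-35, Pow(Add(-94, Rational(59, 3)), -1)), 2) = Pow(Add(-35, Pow(Rational(-223, 3), -1)), 2) = Pow(Add(-35, Rational(-3, 223)), 2) = Pow(Rational(-7808, 223), 2) = Rational(60964864, 49729)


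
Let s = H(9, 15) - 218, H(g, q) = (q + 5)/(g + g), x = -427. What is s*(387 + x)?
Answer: 78080/9 ≈ 8675.6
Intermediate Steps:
H(g, q) = (5 + q)/(2*g) (H(g, q) = (5 + q)/((2*g)) = (5 + q)*(1/(2*g)) = (5 + q)/(2*g))
s = -1952/9 (s = (½)*(5 + 15)/9 - 218 = (½)*(⅑)*20 - 218 = 10/9 - 218 = -1952/9 ≈ -216.89)
s*(387 + x) = -1952*(387 - 427)/9 = -1952/9*(-40) = 78080/9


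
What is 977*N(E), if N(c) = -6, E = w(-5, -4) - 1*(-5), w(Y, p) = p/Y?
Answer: -5862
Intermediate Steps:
E = 29/5 (E = -4/(-5) - 1*(-5) = -4*(-1/5) + 5 = 4/5 + 5 = 29/5 ≈ 5.8000)
977*N(E) = 977*(-6) = -5862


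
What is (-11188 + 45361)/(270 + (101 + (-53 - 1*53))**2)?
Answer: 34173/295 ≈ 115.84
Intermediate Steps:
(-11188 + 45361)/(270 + (101 + (-53 - 1*53))**2) = 34173/(270 + (101 + (-53 - 53))**2) = 34173/(270 + (101 - 106)**2) = 34173/(270 + (-5)**2) = 34173/(270 + 25) = 34173/295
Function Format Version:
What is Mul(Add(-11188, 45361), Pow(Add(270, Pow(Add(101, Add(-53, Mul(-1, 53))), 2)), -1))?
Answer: Rational(34173, 295) ≈ 115.84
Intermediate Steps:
Mul(Add(-11188, 45361), Pow(Add(270, Pow(Add(101, Add(-53, Mul(-1, 53))), 2)), -1)) = Mul(34173, Pow(Add(270, Pow(Add(101, Add(-53, -53)), 2)), -1)) = Mul(34173, Pow(Add(270, Pow(Add(101, -106), 2)), -1)) = Mul(34173, Pow(Add(270, Pow(-5, 2)), -1)) = Mul(34173, Pow(Add(270, 25), -1)) = Mul(34173, Pow(295, -1)) = Mul(34173, Rational(1, 295)) = Rational(34173, 295)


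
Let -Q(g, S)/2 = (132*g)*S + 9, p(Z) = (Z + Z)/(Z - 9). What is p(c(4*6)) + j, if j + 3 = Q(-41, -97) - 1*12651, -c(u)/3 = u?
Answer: -9563384/9 ≈ -1.0626e+6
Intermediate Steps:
c(u) = -3*u
p(Z) = 2*Z/(-9 + Z) (p(Z) = (2*Z)/(-9 + Z) = 2*Z/(-9 + Z))
Q(g, S) = -18 - 264*S*g (Q(g, S) = -2*((132*g)*S + 9) = -2*(132*S*g + 9) = -2*(9 + 132*S*g) = -18 - 264*S*g)
j = -1062600 (j = -3 + ((-18 - 264*(-97)*(-41)) - 1*12651) = -3 + ((-18 - 1049928) - 12651) = -3 + (-1049946 - 12651) = -3 - 1062597 = -1062600)
p(c(4*6)) + j = 2*(-12*6)/(-9 - 12*6) - 1062600 = 2*(-3*24)/(-9 - 3*24) - 1062600 = 2*(-72)/(-9 - 72) - 1062600 = 2*(-72)/(-81) - 1062600 = 2*(-72)*(-1/81) - 1062600 = 16/9 - 1062600 = -9563384/9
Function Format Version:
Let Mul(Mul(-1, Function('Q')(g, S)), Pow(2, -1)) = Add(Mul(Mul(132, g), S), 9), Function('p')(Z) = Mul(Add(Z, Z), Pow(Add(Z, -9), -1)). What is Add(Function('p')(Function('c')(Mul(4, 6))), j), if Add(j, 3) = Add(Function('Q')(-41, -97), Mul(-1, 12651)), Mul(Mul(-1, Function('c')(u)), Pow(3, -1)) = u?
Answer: Rational(-9563384, 9) ≈ -1.0626e+6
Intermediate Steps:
Function('c')(u) = Mul(-3, u)
Function('p')(Z) = Mul(2, Z, Pow(Add(-9, Z), -1)) (Function('p')(Z) = Mul(Mul(2, Z), Pow(Add(-9, Z), -1)) = Mul(2, Z, Pow(Add(-9, Z), -1)))
Function('Q')(g, S) = Add(-18, Mul(-264, S, g)) (Function('Q')(g, S) = Mul(-2, Add(Mul(Mul(132, g), S), 9)) = Mul(-2, Add(Mul(132, S, g), 9)) = Mul(-2, Add(9, Mul(132, S, g))) = Add(-18, Mul(-264, S, g)))
j = -1062600 (j = Add(-3, Add(Add(-18, Mul(-264, -97, -41)), Mul(-1, 12651))) = Add(-3, Add(Add(-18, -1049928), -12651)) = Add(-3, Add(-1049946, -12651)) = Add(-3, -1062597) = -1062600)
Add(Function('p')(Function('c')(Mul(4, 6))), j) = Add(Mul(2, Mul(-3, Mul(4, 6)), Pow(Add(-9, Mul(-3, Mul(4, 6))), -1)), -1062600) = Add(Mul(2, Mul(-3, 24), Pow(Add(-9, Mul(-3, 24)), -1)), -1062600) = Add(Mul(2, -72, Pow(Add(-9, -72), -1)), -1062600) = Add(Mul(2, -72, Pow(-81, -1)), -1062600) = Add(Mul(2, -72, Rational(-1, 81)), -1062600) = Add(Rational(16, 9), -1062600) = Rational(-9563384, 9)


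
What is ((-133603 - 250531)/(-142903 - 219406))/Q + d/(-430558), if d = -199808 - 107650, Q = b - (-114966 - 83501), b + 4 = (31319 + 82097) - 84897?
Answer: 6321195001012844/8852016452775601 ≈ 0.71410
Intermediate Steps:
b = 28515 (b = -4 + ((31319 + 82097) - 84897) = -4 + (113416 - 84897) = -4 + 28519 = 28515)
Q = 226982 (Q = 28515 - (-114966 - 83501) = 28515 - 1*(-198467) = 28515 + 198467 = 226982)
d = -307458
((-133603 - 250531)/(-142903 - 219406))/Q + d/(-430558) = ((-133603 - 250531)/(-142903 - 219406))/226982 - 307458/(-430558) = -384134/(-362309)*(1/226982) - 307458*(-1/430558) = -384134*(-1/362309)*(1/226982) + 153729/215279 = (384134/362309)*(1/226982) + 153729/215279 = 192067/41118810719 + 153729/215279 = 6321195001012844/8852016452775601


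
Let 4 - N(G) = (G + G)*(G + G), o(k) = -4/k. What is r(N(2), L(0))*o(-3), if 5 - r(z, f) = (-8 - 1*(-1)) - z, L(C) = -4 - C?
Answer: 0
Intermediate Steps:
N(G) = 4 - 4*G² (N(G) = 4 - (G + G)*(G + G) = 4 - 2*G*2*G = 4 - 4*G²)
r(z, f) = 12 + z (r(z, f) = 5 - ((-8 - 1*(-1)) - z) = 5 - ((-8 + 1) - z) = 5 - (-7 - z) = 5 + (7 + z) = 12 + z)
r(N(2), L(0))*o(-3) = (12 + (4 - 4*2²))*(-4/(-3)) = (12 + (4 - 4*4))*(-4*(-⅓)) = (12 + (4 - 16))*(4/3) = (12 - 12)*(4/3) = 0*(4/3) = 0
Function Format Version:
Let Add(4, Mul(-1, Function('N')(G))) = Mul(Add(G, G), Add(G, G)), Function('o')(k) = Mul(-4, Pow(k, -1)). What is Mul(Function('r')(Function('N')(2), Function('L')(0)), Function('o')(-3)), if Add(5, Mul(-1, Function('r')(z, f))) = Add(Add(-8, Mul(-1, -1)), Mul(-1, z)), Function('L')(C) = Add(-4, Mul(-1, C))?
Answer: 0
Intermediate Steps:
Function('N')(G) = Add(4, Mul(-4, Pow(G, 2))) (Function('N')(G) = Add(4, Mul(-1, Mul(Add(G, G), Add(G, G)))) = Add(4, Mul(-1, Mul(Mul(2, G), Mul(2, G)))) = Add(4, Mul(-1, Mul(4, Pow(G, 2)))) = Add(4, Mul(-4, Pow(G, 2))))
Function('r')(z, f) = Add(12, z) (Function('r')(z, f) = Add(5, Mul(-1, Add(Add(-8, Mul(-1, -1)), Mul(-1, z)))) = Add(5, Mul(-1, Add(Add(-8, 1), Mul(-1, z)))) = Add(5, Mul(-1, Add(-7, Mul(-1, z)))) = Add(5, Add(7, z)) = Add(12, z))
Mul(Function('r')(Function('N')(2), Function('L')(0)), Function('o')(-3)) = Mul(Add(12, Add(4, Mul(-4, Pow(2, 2)))), Mul(-4, Pow(-3, -1))) = Mul(Add(12, Add(4, Mul(-4, 4))), Mul(-4, Rational(-1, 3))) = Mul(Add(12, Add(4, -16)), Rational(4, 3)) = Mul(Add(12, -12), Rational(4, 3)) = Mul(0, Rational(4, 3)) = 0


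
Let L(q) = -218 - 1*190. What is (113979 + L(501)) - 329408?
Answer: -215837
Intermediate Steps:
L(q) = -408 (L(q) = -218 - 190 = -408)
(113979 + L(501)) - 329408 = (113979 - 408) - 329408 = 113571 - 329408 = -215837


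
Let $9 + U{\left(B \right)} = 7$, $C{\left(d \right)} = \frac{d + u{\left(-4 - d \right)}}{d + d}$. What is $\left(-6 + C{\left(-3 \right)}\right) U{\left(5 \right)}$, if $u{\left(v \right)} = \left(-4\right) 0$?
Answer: $11$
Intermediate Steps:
$u{\left(v \right)} = 0$
$C{\left(d \right)} = \frac{1}{2}$ ($C{\left(d \right)} = \frac{d + 0}{d + d} = \frac{d}{2 d} = d \frac{1}{2 d} = \frac{1}{2}$)
$U{\left(B \right)} = -2$ ($U{\left(B \right)} = -9 + 7 = -2$)
$\left(-6 + C{\left(-3 \right)}\right) U{\left(5 \right)} = \left(-6 + \frac{1}{2}\right) \left(-2\right) = \left(- \frac{11}{2}\right) \left(-2\right) = 11$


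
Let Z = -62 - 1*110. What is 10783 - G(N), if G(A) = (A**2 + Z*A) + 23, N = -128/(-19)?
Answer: 4286280/361 ≈ 11873.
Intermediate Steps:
Z = -172 (Z = -62 - 110 = -172)
N = 128/19 (N = -128*(-1/19) = 128/19 ≈ 6.7368)
G(A) = 23 + A**2 - 172*A (G(A) = (A**2 - 172*A) + 23 = 23 + A**2 - 172*A)
10783 - G(N) = 10783 - (23 + (128/19)**2 - 172*128/19) = 10783 - (23 + 16384/361 - 22016/19) = 10783 - 1*(-393617/361) = 10783 + 393617/361 = 4286280/361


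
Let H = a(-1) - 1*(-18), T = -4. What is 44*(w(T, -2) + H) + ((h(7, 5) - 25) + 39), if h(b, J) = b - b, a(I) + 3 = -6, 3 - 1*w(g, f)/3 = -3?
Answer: 1202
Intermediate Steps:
w(g, f) = 18 (w(g, f) = 9 - 3*(-3) = 9 + 9 = 18)
a(I) = -9 (a(I) = -3 - 6 = -9)
h(b, J) = 0
H = 9 (H = -9 - 1*(-18) = -9 + 18 = 9)
44*(w(T, -2) + H) + ((h(7, 5) - 25) + 39) = 44*(18 + 9) + ((0 - 25) + 39) = 44*27 + (-25 + 39) = 1188 + 14 = 1202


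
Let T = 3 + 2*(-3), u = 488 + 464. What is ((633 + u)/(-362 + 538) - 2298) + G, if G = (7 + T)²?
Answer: -400047/176 ≈ -2273.0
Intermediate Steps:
u = 952
T = -3 (T = 3 - 6 = -3)
G = 16 (G = (7 - 3)² = 4² = 16)
((633 + u)/(-362 + 538) - 2298) + G = ((633 + 952)/(-362 + 538) - 2298) + 16 = (1585/176 - 2298) + 16 = -402863/176 + 16 = -400047/176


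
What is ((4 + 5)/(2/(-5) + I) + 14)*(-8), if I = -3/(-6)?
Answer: -832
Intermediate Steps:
I = ½ (I = -3*(-1)/6 = -1*(-½) = ½ ≈ 0.50000)
((4 + 5)/(2/(-5) + I) + 14)*(-8) = ((4 + 5)/(2/(-5) + ½) + 14)*(-8) = (9/(2*(-⅕) + ½) + 14)*(-8) = (9/(-⅖ + ½) + 14)*(-8) = (9/(⅒) + 14)*(-8) = (9*10 + 14)*(-8) = (90 + 14)*(-8) = 104*(-8) = -832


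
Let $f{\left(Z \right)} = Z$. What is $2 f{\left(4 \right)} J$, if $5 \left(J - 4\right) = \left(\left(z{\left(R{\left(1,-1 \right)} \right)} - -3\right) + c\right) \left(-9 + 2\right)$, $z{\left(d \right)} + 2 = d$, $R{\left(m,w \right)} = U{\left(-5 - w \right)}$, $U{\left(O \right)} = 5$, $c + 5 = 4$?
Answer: $-24$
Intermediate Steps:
$c = -1$ ($c = -5 + 4 = -1$)
$R{\left(m,w \right)} = 5$
$z{\left(d \right)} = -2 + d$
$J = -3$ ($J = 4 + \frac{\left(\left(\left(-2 + 5\right) - -3\right) - 1\right) \left(-9 + 2\right)}{5} = 4 + \frac{\left(\left(3 + 3\right) - 1\right) \left(-7\right)}{5} = 4 + \frac{\left(6 - 1\right) \left(-7\right)}{5} = 4 + \frac{5 \left(-7\right)}{5} = 4 + \frac{1}{5} \left(-35\right) = 4 - 7 = -3$)
$2 f{\left(4 \right)} J = 2 \cdot 4 \left(-3\right) = 8 \left(-3\right) = -24$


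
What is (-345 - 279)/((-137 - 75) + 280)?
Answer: -156/17 ≈ -9.1765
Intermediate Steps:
(-345 - 279)/((-137 - 75) + 280) = -624/(-212 + 280) = -624/68 = -624*1/68 = -156/17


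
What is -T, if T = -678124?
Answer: 678124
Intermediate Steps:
-T = -1*(-678124) = 678124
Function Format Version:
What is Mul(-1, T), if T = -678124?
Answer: 678124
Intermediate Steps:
Mul(-1, T) = Mul(-1, -678124) = 678124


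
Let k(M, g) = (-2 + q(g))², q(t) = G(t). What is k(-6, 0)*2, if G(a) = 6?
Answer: 32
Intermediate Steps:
q(t) = 6
k(M, g) = 16 (k(M, g) = (-2 + 6)² = 4² = 16)
k(-6, 0)*2 = 16*2 = 32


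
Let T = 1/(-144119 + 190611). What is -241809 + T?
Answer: -11242184027/46492 ≈ -2.4181e+5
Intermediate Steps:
T = 1/46492 ≈ 2.1509e-5
-241809 + T = -241809 + 1/46492 = -11242184027/46492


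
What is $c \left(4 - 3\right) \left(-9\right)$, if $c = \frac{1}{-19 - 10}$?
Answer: $\frac{9}{29} \approx 0.31034$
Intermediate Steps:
$c = - \frac{1}{29}$ ($c = \frac{1}{-29} = - \frac{1}{29} \approx -0.034483$)
$c \left(4 - 3\right) \left(-9\right) = - \frac{4 - 3}{29} \left(-9\right) = \left(- \frac{1}{29}\right) 1 \left(-9\right) = \left(- \frac{1}{29}\right) \left(-9\right) = \frac{9}{29}$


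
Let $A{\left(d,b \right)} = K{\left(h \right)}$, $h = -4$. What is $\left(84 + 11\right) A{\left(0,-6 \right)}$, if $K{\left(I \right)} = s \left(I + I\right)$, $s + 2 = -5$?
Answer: $5320$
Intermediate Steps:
$s = -7$ ($s = -2 - 5 = -7$)
$K{\left(I \right)} = - 14 I$ ($K{\left(I \right)} = - 7 \left(I + I\right) = - 7 \cdot 2 I = - 14 I$)
$A{\left(d,b \right)} = 56$ ($A{\left(d,b \right)} = \left(-14\right) \left(-4\right) = 56$)
$\left(84 + 11\right) A{\left(0,-6 \right)} = \left(84 + 11\right) 56 = 95 \cdot 56 = 5320$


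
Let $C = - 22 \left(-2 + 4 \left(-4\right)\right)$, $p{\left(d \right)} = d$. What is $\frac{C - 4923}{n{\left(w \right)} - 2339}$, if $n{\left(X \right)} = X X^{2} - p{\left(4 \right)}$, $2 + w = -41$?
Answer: $\frac{4527}{81850} \approx 0.055308$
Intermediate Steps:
$C = 396$ ($C = - 22 \left(-2 - 16\right) = \left(-22\right) \left(-18\right) = 396$)
$w = -43$ ($w = -2 - 41 = -43$)
$n{\left(X \right)} = -4 + X^{3}$ ($n{\left(X \right)} = X X^{2} - 4 = X^{3} - 4 = -4 + X^{3}$)
$\frac{C - 4923}{n{\left(w \right)} - 2339} = \frac{396 - 4923}{\left(-4 + \left(-43\right)^{3}\right) - 2339} = - \frac{4527}{\left(-4 - 79507\right) - 2339} = - \frac{4527}{-79511 - 2339} = - \frac{4527}{-81850} = \left(-4527\right) \left(- \frac{1}{81850}\right) = \frac{4527}{81850}$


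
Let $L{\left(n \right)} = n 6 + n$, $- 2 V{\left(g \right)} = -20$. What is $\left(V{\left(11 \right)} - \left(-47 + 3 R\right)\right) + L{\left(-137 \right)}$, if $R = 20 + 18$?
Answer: $-1016$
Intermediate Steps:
$R = 38$
$V{\left(g \right)} = 10$ ($V{\left(g \right)} = \left(- \frac{1}{2}\right) \left(-20\right) = 10$)
$L{\left(n \right)} = 7 n$ ($L{\left(n \right)} = 6 n + n = 7 n$)
$\left(V{\left(11 \right)} - \left(-47 + 3 R\right)\right) + L{\left(-137 \right)} = \left(10 + \left(\left(-3\right) 38 + 47\right)\right) + 7 \left(-137\right) = \left(10 + \left(-114 + 47\right)\right) - 959 = \left(10 - 67\right) - 959 = -57 - 959 = -1016$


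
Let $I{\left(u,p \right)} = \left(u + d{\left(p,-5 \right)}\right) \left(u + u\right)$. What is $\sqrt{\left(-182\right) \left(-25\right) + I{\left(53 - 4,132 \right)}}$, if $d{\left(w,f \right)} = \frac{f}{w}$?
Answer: $\frac{\sqrt{40721142}}{66} \approx 96.687$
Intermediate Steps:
$I{\left(u,p \right)} = 2 u \left(u - \frac{5}{p}\right)$ ($I{\left(u,p \right)} = \left(u - \frac{5}{p}\right) \left(u + u\right) = \left(u - \frac{5}{p}\right) 2 u = 2 u \left(u - \frac{5}{p}\right)$)
$\sqrt{\left(-182\right) \left(-25\right) + I{\left(53 - 4,132 \right)}} = \sqrt{\left(-182\right) \left(-25\right) + \frac{2 \left(53 - 4\right) \left(-5 + 132 \left(53 - 4\right)\right)}{132}} = \sqrt{4550 + 2 \cdot 49 \cdot \frac{1}{132} \left(-5 + 132 \cdot 49\right)} = \sqrt{4550 + 2 \cdot 49 \cdot \frac{1}{132} \left(-5 + 6468\right)} = \sqrt{4550 + 2 \cdot 49 \cdot \frac{1}{132} \cdot 6463} = \sqrt{4550 + \frac{316687}{66}} = \sqrt{\frac{616987}{66}} = \frac{\sqrt{40721142}}{66}$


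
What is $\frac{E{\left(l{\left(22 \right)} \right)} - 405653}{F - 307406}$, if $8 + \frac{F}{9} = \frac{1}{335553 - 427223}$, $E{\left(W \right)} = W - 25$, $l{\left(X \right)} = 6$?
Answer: $\frac{37187952240}{28186508269} \approx 1.3194$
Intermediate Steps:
$E{\left(W \right)} = -25 + W$
$F = - \frac{6600249}{91670}$ ($F = -72 + \frac{9}{335553 - 427223} = -72 + \frac{9}{-91670} = -72 + 9 \left(- \frac{1}{91670}\right) = -72 - \frac{9}{91670} = - \frac{6600249}{91670} \approx -72.0$)
$\frac{E{\left(l{\left(22 \right)} \right)} - 405653}{F - 307406} = \frac{\left(-25 + 6\right) - 405653}{- \frac{6600249}{91670} - 307406} = \frac{-19 - 405653}{- \frac{28186508269}{91670}} = \left(-405672\right) \left(- \frac{91670}{28186508269}\right) = \frac{37187952240}{28186508269}$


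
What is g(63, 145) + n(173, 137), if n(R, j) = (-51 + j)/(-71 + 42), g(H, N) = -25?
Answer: -811/29 ≈ -27.966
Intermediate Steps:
n(R, j) = 51/29 - j/29 (n(R, j) = (-51 + j)/(-29) = (-51 + j)*(-1/29) = 51/29 - j/29)
g(63, 145) + n(173, 137) = -25 + (51/29 - 1/29*137) = -25 + (51/29 - 137/29) = -25 - 86/29 = -811/29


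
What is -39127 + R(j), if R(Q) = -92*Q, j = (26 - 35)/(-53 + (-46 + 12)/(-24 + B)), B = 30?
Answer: -1722209/44 ≈ -39141.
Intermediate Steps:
j = 27/176 (j = (26 - 35)/(-53 + (-46 + 12)/(-24 + 30)) = -9/(-53 - 34/6) = -9/(-53 - 34*⅙) = -9/(-53 - 17/3) = -9/(-176/3) = -9*(-3/176) = 27/176 ≈ 0.15341)
-39127 + R(j) = -39127 - 92*27/176 = -39127 - 621/44 = -1722209/44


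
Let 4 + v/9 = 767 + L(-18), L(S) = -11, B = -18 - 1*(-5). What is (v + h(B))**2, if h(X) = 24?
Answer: 46131264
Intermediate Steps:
B = -13 (B = -18 + 5 = -13)
v = 6768 (v = -36 + 9*(767 - 11) = -36 + 9*756 = -36 + 6804 = 6768)
(v + h(B))**2 = (6768 + 24)**2 = 6792**2 = 46131264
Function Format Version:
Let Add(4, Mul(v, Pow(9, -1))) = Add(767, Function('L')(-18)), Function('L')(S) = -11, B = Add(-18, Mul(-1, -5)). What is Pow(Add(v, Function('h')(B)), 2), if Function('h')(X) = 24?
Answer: 46131264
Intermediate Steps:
B = -13 (B = Add(-18, 5) = -13)
v = 6768 (v = Add(-36, Mul(9, Add(767, -11))) = Add(-36, Mul(9, 756)) = Add(-36, 6804) = 6768)
Pow(Add(v, Function('h')(B)), 2) = Pow(Add(6768, 24), 2) = Pow(6792, 2) = 46131264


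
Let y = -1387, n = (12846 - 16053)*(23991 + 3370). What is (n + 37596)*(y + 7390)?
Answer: -526517913393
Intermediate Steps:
n = -87746727 (n = -3207*27361 = -87746727)
(n + 37596)*(y + 7390) = (-87746727 + 37596)*(-1387 + 7390) = -87709131*6003 = -526517913393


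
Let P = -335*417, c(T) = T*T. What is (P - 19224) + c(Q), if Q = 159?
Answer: -133638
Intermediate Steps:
c(T) = T²
P = -139695
(P - 19224) + c(Q) = (-139695 - 19224) + 159² = -158919 + 25281 = -133638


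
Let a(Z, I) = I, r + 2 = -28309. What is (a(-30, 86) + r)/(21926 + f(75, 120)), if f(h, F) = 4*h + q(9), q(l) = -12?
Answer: -28225/22214 ≈ -1.2706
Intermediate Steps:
r = -28311 (r = -2 - 28309 = -28311)
f(h, F) = -12 + 4*h (f(h, F) = 4*h - 12 = -12 + 4*h)
(a(-30, 86) + r)/(21926 + f(75, 120)) = (86 - 28311)/(21926 + (-12 + 4*75)) = -28225/(21926 + (-12 + 300)) = -28225/(21926 + 288) = -28225/22214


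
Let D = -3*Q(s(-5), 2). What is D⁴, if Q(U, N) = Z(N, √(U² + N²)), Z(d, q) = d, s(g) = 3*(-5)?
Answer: 1296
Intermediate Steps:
s(g) = -15
Q(U, N) = N
D = -6 (D = -3*2 = -6)
D⁴ = (-6)⁴ = 1296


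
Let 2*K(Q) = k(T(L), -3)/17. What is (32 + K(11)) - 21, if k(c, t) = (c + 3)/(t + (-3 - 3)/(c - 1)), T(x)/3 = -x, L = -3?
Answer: 927/85 ≈ 10.906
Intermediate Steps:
T(x) = -3*x (T(x) = 3*(-x) = -3*x)
k(c, t) = (3 + c)/(t - 6/(-1 + c))
K(Q) = -8/85 (K(Q) = (((3 - (-3*(-3))² - (-6)*(-3))/(6 - 3 - 1*(-3*(-3))*(-3)))/17)/2 = (((3 - 1*9² - 2*9)/(6 - 3 - 1*9*(-3)))*(1/17))/2 = (((3 - 1*81 - 18)/(6 - 3 + 27))*(1/17))/2 = (((3 - 81 - 18)/30)*(1/17))/2 = (((1/30)*(-96))*(1/17))/2 = (-16/5*1/17)/2 = (½)*(-16/85) = -8/85)
(32 + K(11)) - 21 = (32 - 8/85) - 21 = 2712/85 - 21 = 927/85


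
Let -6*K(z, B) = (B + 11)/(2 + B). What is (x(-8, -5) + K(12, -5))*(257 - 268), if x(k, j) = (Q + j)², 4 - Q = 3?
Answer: -539/3 ≈ -179.67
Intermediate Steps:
Q = 1 (Q = 4 - 1*3 = 4 - 3 = 1)
x(k, j) = (1 + j)²
K(z, B) = -(11 + B)/(6*(2 + B)) (K(z, B) = -(B + 11)/(6*(2 + B)) = -(11 + B)/(6*(2 + B)))
(x(-8, -5) + K(12, -5))*(257 - 268) = ((1 - 5)² + (-11 - 1*(-5))/(6*(2 - 5)))*(257 - 268) = ((-4)² + (⅙)*(-11 + 5)/(-3))*(-11) = (16 + (⅙)*(-⅓)*(-6))*(-11) = (16 + ⅓)*(-11) = (49/3)*(-11) = -539/3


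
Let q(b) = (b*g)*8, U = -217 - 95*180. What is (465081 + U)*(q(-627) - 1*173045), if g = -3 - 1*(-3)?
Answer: -77483321380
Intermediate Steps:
g = 0 (g = -3 + 3 = 0)
U = -17317 (U = -217 - 17100 = -17317)
q(b) = 0 (q(b) = (b*0)*8 = 0*8 = 0)
(465081 + U)*(q(-627) - 1*173045) = (465081 - 17317)*(0 - 1*173045) = 447764*(0 - 173045) = 447764*(-173045) = -77483321380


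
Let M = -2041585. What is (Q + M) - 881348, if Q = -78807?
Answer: -3001740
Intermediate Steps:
(Q + M) - 881348 = (-78807 - 2041585) - 881348 = -2120392 - 881348 = -3001740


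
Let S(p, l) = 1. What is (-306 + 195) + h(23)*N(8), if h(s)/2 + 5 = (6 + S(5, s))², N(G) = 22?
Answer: 1825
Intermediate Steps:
h(s) = 88 (h(s) = -10 + 2*(6 + 1)² = -10 + 2*7² = -10 + 2*49 = -10 + 98 = 88)
(-306 + 195) + h(23)*N(8) = (-306 + 195) + 88*22 = -111 + 1936 = 1825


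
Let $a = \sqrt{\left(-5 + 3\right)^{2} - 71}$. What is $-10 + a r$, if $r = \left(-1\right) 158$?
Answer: $-10 - 158 i \sqrt{67} \approx -10.0 - 1293.3 i$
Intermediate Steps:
$a = i \sqrt{67}$ ($a = \sqrt{\left(-2\right)^{2} - 71} = \sqrt{4 - 71} = \sqrt{-67} = i \sqrt{67} \approx 8.1853 i$)
$r = -158$
$-10 + a r = -10 + i \sqrt{67} \left(-158\right) = -10 - 158 i \sqrt{67}$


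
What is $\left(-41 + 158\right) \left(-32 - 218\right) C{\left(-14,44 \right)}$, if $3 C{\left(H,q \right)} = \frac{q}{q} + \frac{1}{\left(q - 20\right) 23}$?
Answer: $- \frac{898625}{92} \approx -9767.7$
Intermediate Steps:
$C{\left(H,q \right)} = \frac{1}{3} + \frac{1}{69 \left(-20 + q\right)}$ ($C{\left(H,q \right)} = \frac{\frac{q}{q} + \frac{1}{\left(q - 20\right) 23}}{3} = \frac{1 + \frac{1}{-20 + q} \frac{1}{23}}{3} = \frac{1 + \frac{1}{23 \left(-20 + q\right)}}{3} = \frac{1}{3} + \frac{1}{69 \left(-20 + q\right)}$)
$\left(-41 + 158\right) \left(-32 - 218\right) C{\left(-14,44 \right)} = \left(-41 + 158\right) \left(-32 - 218\right) \frac{-459 + 23 \cdot 44}{69 \left(-20 + 44\right)} = 117 \left(-250\right) \frac{-459 + 1012}{69 \cdot 24} = - 29250 \cdot \frac{1}{69} \cdot \frac{1}{24} \cdot 553 = \left(-29250\right) \frac{553}{1656} = - \frac{898625}{92}$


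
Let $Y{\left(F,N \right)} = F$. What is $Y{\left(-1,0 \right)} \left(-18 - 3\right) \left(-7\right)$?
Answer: $-147$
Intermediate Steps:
$Y{\left(-1,0 \right)} \left(-18 - 3\right) \left(-7\right) = - (-18 - 3) \left(-7\right) = \left(-1\right) \left(-21\right) \left(-7\right) = 21 \left(-7\right) = -147$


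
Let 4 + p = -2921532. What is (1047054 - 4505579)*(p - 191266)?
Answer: 10765703537050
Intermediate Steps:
p = -2921536 (p = -4 - 2921532 = -2921536)
(1047054 - 4505579)*(p - 191266) = (1047054 - 4505579)*(-2921536 - 191266) = -3458525*(-3112802) = 10765703537050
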